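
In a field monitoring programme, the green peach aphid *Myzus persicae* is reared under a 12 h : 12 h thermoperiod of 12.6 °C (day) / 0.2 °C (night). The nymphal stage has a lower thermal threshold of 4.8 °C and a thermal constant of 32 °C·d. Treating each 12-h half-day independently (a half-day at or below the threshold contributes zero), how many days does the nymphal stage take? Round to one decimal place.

Day half: max(0, 12.6 − 4.8) × 0.5 = 7.8 × 0.5 = 3.90 DD.
Night half: max(0, 0.2 − 4.8) × 0.5 = 0.0 × 0.5 = 0.00 DD.
Per 24 h: 3.90 DD/day.
Duration = 32 / 3.90 = 8.205 ≈ 8.2 days.

8.2 days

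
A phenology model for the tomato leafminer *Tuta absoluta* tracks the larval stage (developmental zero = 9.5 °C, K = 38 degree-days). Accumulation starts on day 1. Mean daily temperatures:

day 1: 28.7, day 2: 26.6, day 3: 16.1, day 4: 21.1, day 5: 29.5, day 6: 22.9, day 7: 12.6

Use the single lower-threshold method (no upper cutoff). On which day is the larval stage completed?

day 3

Daily DD above 9.5 °C: 19.2, 17.1, 6.6, 11.6, 20.0, 13.4, 3.1.
Cumulative: 19.2, 36.3, 42.9, 54.5, 74.5, 87.9, 91.0.
The total first reaches 38 DD on day 3.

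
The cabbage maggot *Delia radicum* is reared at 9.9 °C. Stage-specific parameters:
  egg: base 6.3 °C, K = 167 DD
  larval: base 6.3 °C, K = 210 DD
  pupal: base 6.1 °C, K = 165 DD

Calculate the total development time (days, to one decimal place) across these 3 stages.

148.1 days

egg: 167 / (9.9 − 6.3) = 167 / 3.6 = 46.389 d.
larval: 210 / (9.9 − 6.3) = 210 / 3.6 = 58.333 d.
pupal: 165 / (9.9 − 6.1) = 165 / 3.8 = 43.421 d.
Sum = 148.143 ≈ 148.1 days.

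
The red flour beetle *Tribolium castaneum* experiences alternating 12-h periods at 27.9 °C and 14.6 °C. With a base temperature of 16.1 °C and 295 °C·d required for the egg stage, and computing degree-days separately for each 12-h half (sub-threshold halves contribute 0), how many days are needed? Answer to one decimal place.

50.0 days

Day half: max(0, 27.9 − 16.1) × 0.5 = 11.8 × 0.5 = 5.90 DD.
Night half: max(0, 14.6 − 16.1) × 0.5 = 0.0 × 0.5 = 0.00 DD.
Per 24 h: 5.90 DD/day.
Duration = 295 / 5.90 = 50.000 ≈ 50.0 days.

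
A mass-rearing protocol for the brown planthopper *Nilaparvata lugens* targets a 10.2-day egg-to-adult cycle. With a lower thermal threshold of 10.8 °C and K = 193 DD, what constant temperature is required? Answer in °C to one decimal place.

Required daily accumulation = 193 / 10.2 = 18.922 DD/day.
T = T_base + 18.922 = 10.8 + 18.922 = 29.722 ≈ 29.7 °C.

29.7 °C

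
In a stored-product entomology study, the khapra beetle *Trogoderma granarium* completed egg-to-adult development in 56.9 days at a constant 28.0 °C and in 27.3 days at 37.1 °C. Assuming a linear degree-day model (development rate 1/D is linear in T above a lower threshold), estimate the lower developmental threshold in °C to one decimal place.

19.6 °C

Linear rate model ⇒ the product D·(T − T_b) is constant across temperatures.
56.9·(28.0 − T_b) = 27.3·(37.1 − T_b)
T_b = (56.9·28.0 − 27.3·37.1) / (56.9 − 27.3) = 580.37 / 29.6 = 19.607 °C ≈ 19.6 °C.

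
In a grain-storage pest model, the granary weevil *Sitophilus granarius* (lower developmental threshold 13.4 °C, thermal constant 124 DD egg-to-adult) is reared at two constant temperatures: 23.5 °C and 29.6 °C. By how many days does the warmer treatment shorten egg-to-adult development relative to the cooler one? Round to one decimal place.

4.6 days

At 23.5 °C: 124 / (23.5 − 13.4) = 124 / 10.1 = 12.277 d.
At 29.6 °C: 124 / (29.6 − 13.4) = 124 / 16.2 = 7.654 d.
Difference = |12.277 − 7.654| = 4.623 ≈ 4.6 days.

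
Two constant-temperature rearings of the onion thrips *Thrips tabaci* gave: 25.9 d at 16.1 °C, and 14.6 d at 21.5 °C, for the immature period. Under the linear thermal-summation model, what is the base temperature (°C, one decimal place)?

9.1 °C

Under the model K = D·(T − T_b), so D₁·(T₁ − T_b) = D₂·(T₂ − T_b).
25.9·(16.1 − T_b) = 14.6·(21.5 − T_b)
T_b = (25.9·16.1 − 14.6·21.5) / (25.9 − 14.6) = 103.09 / 11.3 = 9.123 °C ≈ 9.1 °C.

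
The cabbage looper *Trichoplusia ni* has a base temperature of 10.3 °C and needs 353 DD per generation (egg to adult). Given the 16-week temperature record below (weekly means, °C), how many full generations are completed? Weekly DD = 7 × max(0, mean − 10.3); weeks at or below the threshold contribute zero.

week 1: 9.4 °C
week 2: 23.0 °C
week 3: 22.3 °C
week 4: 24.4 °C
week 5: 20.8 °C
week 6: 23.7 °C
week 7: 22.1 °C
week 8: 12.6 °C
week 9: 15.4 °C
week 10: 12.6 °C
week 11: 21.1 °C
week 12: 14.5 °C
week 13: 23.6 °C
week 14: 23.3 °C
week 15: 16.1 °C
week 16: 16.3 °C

2 generations

Weekly DD (7 × max(0, T̄ − 10.3)): 0.0, 88.9, 84.0, 98.7, 73.5, 93.8, 82.6, 16.1, 35.7, 16.1, 75.6, 29.4, 93.1, 91.0, 40.6, 42.0.
Season total = 961.1 DD.
Complete generations = ⌊961.1 / 353⌋ = 2.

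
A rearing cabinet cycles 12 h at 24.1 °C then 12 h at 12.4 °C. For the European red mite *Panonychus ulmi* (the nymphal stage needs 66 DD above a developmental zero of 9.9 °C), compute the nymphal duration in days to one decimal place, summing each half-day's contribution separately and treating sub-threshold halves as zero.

Day half: max(0, 24.1 − 9.9) × 0.5 = 14.2 × 0.5 = 7.10 DD.
Night half: max(0, 12.4 − 9.9) × 0.5 = 2.5 × 0.5 = 1.25 DD.
Per 24 h: 8.35 DD/day.
Duration = 66 / 8.35 = 7.904 ≈ 7.9 days.

7.9 days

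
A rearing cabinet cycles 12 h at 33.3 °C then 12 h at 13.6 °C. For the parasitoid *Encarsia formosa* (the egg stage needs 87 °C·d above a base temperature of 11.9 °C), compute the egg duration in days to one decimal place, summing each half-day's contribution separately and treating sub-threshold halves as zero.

Day half: max(0, 33.3 − 11.9) × 0.5 = 21.4 × 0.5 = 10.70 DD.
Night half: max(0, 13.6 − 11.9) × 0.5 = 1.7 × 0.5 = 0.85 DD.
Per 24 h: 11.55 DD/day.
Duration = 87 / 11.55 = 7.532 ≈ 7.5 days.

7.5 days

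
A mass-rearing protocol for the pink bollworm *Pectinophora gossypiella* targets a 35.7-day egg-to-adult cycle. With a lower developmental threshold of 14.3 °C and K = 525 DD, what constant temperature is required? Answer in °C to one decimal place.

Required daily accumulation = 525 / 35.7 = 14.706 DD/day.
T = T_base + 14.706 = 14.3 + 14.706 = 29.006 ≈ 29.0 °C.

29.0 °C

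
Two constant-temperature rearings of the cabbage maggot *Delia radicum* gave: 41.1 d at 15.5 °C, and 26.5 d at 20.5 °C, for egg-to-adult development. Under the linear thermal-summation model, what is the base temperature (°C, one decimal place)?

Linear rate model ⇒ the product D·(T − T_b) is constant across temperatures.
41.1·(15.5 − T_b) = 26.5·(20.5 − T_b)
T_b = (41.1·15.5 − 26.5·20.5) / (41.1 − 26.5) = 93.80 / 14.6 = 6.425 °C ≈ 6.4 °C.

6.4 °C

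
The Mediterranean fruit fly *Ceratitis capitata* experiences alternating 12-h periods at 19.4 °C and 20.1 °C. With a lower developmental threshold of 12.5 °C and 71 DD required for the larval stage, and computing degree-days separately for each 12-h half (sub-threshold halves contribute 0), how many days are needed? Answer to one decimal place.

Day half: max(0, 19.4 − 12.5) × 0.5 = 6.9 × 0.5 = 3.45 DD.
Night half: max(0, 20.1 − 12.5) × 0.5 = 7.6 × 0.5 = 3.80 DD.
Per 24 h: 7.25 DD/day.
Duration = 71 / 7.25 = 9.793 ≈ 9.8 days.

9.8 days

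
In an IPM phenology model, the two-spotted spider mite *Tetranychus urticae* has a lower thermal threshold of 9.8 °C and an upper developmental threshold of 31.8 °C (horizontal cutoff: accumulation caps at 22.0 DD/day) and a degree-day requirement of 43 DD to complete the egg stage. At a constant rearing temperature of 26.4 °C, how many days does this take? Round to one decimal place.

Daily accumulation = 26.4 − 9.8 = 16.6 DD/day.
Duration = 43 / 16.6 = 2.590 ≈ 2.6 days.

2.6 days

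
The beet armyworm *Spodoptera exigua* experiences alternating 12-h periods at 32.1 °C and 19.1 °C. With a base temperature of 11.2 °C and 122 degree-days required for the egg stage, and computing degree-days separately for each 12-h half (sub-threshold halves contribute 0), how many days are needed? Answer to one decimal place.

8.5 days

Day half: max(0, 32.1 − 11.2) × 0.5 = 20.9 × 0.5 = 10.45 DD.
Night half: max(0, 19.1 − 11.2) × 0.5 = 7.9 × 0.5 = 3.95 DD.
Per 24 h: 14.40 DD/day.
Duration = 122 / 14.40 = 8.472 ≈ 8.5 days.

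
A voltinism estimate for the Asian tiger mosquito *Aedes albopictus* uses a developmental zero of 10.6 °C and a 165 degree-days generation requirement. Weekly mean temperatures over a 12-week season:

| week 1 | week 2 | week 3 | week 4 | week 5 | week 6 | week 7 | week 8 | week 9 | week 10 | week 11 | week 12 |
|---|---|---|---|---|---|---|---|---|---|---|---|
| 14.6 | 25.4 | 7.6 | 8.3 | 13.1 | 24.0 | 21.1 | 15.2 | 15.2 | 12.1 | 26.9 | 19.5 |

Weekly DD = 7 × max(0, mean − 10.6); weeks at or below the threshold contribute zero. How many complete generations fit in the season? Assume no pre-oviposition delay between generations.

Weekly DD (7 × max(0, T̄ − 10.6)): 28.0, 103.6, 0.0, 0.0, 17.5, 93.8, 73.5, 32.2, 32.2, 10.5, 114.1, 62.3.
Season total = 567.7 DD.
Complete generations = ⌊567.7 / 165⌋ = 3.

3 generations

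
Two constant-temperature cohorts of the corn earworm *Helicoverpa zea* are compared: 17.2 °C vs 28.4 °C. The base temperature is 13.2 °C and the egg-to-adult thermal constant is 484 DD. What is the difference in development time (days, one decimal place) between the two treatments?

At 17.2 °C: 484 / (17.2 − 13.2) = 484 / 4.0 = 121.000 d.
At 28.4 °C: 484 / (28.4 − 13.2) = 484 / 15.2 = 31.842 d.
Difference = |121.000 − 31.842| = 89.158 ≈ 89.2 days.

89.2 days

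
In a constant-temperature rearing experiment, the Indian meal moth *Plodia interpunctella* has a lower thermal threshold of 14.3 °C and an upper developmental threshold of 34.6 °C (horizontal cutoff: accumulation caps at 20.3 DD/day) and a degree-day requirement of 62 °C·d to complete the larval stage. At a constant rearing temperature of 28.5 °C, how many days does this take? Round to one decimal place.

Daily accumulation = 28.5 − 14.3 = 14.2 DD/day.
Duration = 62 / 14.2 = 4.366 ≈ 4.4 days.

4.4 days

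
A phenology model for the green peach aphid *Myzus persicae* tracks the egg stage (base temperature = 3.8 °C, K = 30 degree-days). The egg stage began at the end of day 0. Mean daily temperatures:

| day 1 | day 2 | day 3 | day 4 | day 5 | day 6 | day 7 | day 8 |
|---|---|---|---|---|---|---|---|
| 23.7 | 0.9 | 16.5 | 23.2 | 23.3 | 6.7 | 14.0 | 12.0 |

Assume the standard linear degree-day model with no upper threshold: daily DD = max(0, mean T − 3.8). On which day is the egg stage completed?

day 3

Daily DD above 3.8 °C: 19.9, 0.0, 12.7, 19.4, 19.5, 2.9, 10.2, 8.2.
Cumulative: 19.9, 19.9, 32.6, 52.0, 71.5, 74.4, 84.6, 92.8.
The total first reaches 30 DD on day 3.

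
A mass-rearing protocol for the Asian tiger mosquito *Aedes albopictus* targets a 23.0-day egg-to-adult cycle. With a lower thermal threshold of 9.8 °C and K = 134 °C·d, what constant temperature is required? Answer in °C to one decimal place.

15.6 °C

Required daily accumulation = 134 / 23.0 = 5.826 DD/day.
T = T_base + 5.826 = 9.8 + 5.826 = 15.626 ≈ 15.6 °C.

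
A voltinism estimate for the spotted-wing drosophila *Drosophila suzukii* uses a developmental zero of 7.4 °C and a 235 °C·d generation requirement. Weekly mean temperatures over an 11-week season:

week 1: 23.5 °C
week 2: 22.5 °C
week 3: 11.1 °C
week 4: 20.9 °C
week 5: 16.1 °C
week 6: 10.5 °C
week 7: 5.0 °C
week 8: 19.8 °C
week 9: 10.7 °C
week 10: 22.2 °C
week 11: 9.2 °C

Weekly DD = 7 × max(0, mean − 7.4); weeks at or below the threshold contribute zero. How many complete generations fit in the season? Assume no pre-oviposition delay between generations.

2 generations

Weekly DD (7 × max(0, T̄ − 7.4)): 112.7, 105.7, 25.9, 94.5, 60.9, 21.7, 0.0, 86.8, 23.1, 103.6, 12.6.
Season total = 647.5 DD.
Complete generations = ⌊647.5 / 235⌋ = 2.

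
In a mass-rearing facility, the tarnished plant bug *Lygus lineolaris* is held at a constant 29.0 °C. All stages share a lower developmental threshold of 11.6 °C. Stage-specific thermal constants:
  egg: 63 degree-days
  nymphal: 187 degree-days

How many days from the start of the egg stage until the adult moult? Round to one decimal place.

Daily accumulation at 29.0 °C = 29.0 − 11.6 = 17.4 DD/day.
Total K = 63 + 187 = 250 DD.
Total duration = 250 / 17.4 = 14.368 ≈ 14.4 days.

14.4 days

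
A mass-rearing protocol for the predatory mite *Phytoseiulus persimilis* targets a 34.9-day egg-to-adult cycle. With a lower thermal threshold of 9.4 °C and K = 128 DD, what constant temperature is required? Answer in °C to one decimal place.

13.1 °C

Required daily accumulation = 128 / 34.9 = 3.668 DD/day.
T = T_base + 3.668 = 9.4 + 3.668 = 13.068 ≈ 13.1 °C.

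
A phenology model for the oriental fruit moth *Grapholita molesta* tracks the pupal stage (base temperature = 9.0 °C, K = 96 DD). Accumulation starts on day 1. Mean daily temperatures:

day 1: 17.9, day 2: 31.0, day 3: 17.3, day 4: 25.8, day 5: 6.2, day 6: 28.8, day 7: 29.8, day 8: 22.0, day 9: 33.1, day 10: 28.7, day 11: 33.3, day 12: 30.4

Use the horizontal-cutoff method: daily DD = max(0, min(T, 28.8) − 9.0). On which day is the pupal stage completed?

Daily DD above 9.0 °C (capped at 19.8): 8.9, 19.8, 8.3, 16.8, 0.0, 19.8, 19.8, 13.0, 19.8, 19.7, 19.8, 19.8.
Cumulative: 8.9, 28.7, 37.0, 53.8, 53.8, 73.6, 93.4, 106.4, 126.2, 145.9, 165.7, 185.5.
The total first reaches 96 DD on day 8.

day 8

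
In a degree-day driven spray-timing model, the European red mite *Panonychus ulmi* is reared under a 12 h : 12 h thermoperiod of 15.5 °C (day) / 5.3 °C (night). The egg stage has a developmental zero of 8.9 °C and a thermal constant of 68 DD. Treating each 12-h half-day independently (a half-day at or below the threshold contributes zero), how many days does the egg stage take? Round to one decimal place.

20.6 days

Day half: max(0, 15.5 − 8.9) × 0.5 = 6.6 × 0.5 = 3.30 DD.
Night half: max(0, 5.3 − 8.9) × 0.5 = 0.0 × 0.5 = 0.00 DD.
Per 24 h: 3.30 DD/day.
Duration = 68 / 3.30 = 20.606 ≈ 20.6 days.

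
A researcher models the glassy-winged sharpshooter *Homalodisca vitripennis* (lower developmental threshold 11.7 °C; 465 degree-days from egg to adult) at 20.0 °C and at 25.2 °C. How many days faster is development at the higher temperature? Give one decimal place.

At 20.0 °C: 465 / (20.0 − 11.7) = 465 / 8.3 = 56.024 d.
At 25.2 °C: 465 / (25.2 − 11.7) = 465 / 13.5 = 34.444 d.
Difference = |56.024 − 34.444| = 21.580 ≈ 21.6 days.

21.6 days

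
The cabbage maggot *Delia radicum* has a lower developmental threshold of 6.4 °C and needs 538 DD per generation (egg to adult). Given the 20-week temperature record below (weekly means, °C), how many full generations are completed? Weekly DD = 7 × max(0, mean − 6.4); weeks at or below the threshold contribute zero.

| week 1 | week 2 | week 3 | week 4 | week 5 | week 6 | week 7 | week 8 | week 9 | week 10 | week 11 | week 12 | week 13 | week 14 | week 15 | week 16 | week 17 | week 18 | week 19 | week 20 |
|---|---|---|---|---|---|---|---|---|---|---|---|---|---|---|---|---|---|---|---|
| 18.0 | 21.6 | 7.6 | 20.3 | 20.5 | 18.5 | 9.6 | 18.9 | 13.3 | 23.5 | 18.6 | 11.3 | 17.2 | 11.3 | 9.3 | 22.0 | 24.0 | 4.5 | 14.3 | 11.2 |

2 generations

Weekly DD (7 × max(0, T̄ − 6.4)): 81.2, 106.4, 8.4, 97.3, 98.7, 84.7, 22.4, 87.5, 48.3, 119.7, 85.4, 34.3, 75.6, 34.3, 20.3, 109.2, 123.2, 0.0, 55.3, 33.6.
Season total = 1325.8 DD.
Complete generations = ⌊1325.8 / 538⌋ = 2.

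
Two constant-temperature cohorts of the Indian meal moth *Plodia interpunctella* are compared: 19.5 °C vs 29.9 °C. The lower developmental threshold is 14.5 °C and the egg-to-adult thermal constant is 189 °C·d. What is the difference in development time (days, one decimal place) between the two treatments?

At 19.5 °C: 189 / (19.5 − 14.5) = 189 / 5.0 = 37.800 d.
At 29.9 °C: 189 / (29.9 − 14.5) = 189 / 15.4 = 12.273 d.
Difference = |37.800 − 12.273| = 25.527 ≈ 25.5 days.

25.5 days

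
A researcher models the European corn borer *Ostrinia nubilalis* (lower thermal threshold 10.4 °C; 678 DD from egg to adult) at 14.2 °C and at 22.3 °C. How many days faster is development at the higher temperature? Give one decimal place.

121.4 days

At 14.2 °C: 678 / (14.2 − 10.4) = 678 / 3.8 = 178.421 d.
At 22.3 °C: 678 / (22.3 − 10.4) = 678 / 11.9 = 56.975 d.
Difference = |178.421 − 56.975| = 121.446 ≈ 121.4 days.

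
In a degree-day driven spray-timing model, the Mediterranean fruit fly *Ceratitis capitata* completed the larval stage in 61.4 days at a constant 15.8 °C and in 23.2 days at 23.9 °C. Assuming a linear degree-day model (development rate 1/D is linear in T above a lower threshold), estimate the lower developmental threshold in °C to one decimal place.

10.9 °C

Under the model K = D·(T − T_b), so D₁·(T₁ − T_b) = D₂·(T₂ − T_b).
61.4·(15.8 − T_b) = 23.2·(23.9 − T_b)
T_b = (61.4·15.8 − 23.2·23.9) / (61.4 − 23.2) = 415.64 / 38.2 = 10.881 °C ≈ 10.9 °C.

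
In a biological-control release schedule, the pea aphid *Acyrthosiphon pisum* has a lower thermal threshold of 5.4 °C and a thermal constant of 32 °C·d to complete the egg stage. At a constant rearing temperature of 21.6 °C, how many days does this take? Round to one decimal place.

2.0 days

Daily accumulation = 21.6 − 5.4 = 16.2 DD/day.
Duration = 32 / 16.2 = 1.975 ≈ 2.0 days.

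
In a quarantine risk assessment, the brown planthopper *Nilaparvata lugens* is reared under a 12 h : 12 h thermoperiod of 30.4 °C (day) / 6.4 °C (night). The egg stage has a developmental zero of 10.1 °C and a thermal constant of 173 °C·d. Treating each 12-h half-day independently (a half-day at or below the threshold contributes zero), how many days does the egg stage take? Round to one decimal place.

Day half: max(0, 30.4 − 10.1) × 0.5 = 20.3 × 0.5 = 10.15 DD.
Night half: max(0, 6.4 − 10.1) × 0.5 = 0.0 × 0.5 = 0.00 DD.
Per 24 h: 10.15 DD/day.
Duration = 173 / 10.15 = 17.044 ≈ 17.0 days.

17.0 days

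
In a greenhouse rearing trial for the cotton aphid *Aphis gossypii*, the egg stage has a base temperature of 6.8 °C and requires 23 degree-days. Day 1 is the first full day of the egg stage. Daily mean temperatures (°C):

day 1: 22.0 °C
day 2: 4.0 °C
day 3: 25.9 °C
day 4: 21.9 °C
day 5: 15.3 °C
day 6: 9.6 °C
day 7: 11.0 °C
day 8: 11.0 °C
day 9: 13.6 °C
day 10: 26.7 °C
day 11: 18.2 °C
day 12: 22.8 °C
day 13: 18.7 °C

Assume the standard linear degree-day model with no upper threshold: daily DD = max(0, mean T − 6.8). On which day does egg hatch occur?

day 3

Daily DD above 6.8 °C: 15.2, 0.0, 19.1, 15.1, 8.5, 2.8, 4.2, 4.2, 6.8, 19.9, 11.4, 16.0, 11.9.
Cumulative: 15.2, 15.2, 34.3, 49.4, 57.9, 60.7, 64.9, 69.1, 75.9, 95.8, 107.2, 123.2, 135.1.
The total first reaches 23 DD on day 3.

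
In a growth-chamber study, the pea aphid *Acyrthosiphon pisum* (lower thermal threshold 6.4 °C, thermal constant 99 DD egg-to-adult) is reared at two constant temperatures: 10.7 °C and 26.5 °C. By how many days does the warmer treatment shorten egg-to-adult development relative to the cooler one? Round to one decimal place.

18.1 days

At 10.7 °C: 99 / (10.7 − 6.4) = 99 / 4.3 = 23.023 d.
At 26.5 °C: 99 / (26.5 − 6.4) = 99 / 20.1 = 4.925 d.
Difference = |23.023 − 4.925| = 18.098 ≈ 18.1 days.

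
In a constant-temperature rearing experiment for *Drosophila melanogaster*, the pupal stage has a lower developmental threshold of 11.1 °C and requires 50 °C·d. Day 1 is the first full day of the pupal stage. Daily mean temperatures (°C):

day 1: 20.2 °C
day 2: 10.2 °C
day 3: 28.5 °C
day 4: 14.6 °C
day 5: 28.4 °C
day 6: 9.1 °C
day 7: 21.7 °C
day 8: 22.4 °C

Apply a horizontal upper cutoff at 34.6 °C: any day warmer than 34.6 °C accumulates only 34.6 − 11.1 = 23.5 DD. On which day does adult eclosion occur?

Daily DD above 11.1 °C (capped at 23.5): 9.1, 0.0, 17.4, 3.5, 17.3, 0.0, 10.6, 11.3.
Cumulative: 9.1, 9.1, 26.5, 30.0, 47.3, 47.3, 57.9, 69.2.
The total first reaches 50 DD on day 7.

day 7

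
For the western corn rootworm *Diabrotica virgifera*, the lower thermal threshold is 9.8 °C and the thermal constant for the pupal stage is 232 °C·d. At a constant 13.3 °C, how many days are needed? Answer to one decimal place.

Daily accumulation = 13.3 − 9.8 = 3.5 DD/day.
Duration = 232 / 3.5 = 66.286 ≈ 66.3 days.

66.3 days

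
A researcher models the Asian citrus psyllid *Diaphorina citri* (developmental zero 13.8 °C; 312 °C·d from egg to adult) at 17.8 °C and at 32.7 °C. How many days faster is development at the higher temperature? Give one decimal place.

61.5 days

At 17.8 °C: 312 / (17.8 − 13.8) = 312 / 4.0 = 78.000 d.
At 32.7 °C: 312 / (32.7 − 13.8) = 312 / 18.9 = 16.508 d.
Difference = |78.000 − 16.508| = 61.492 ≈ 61.5 days.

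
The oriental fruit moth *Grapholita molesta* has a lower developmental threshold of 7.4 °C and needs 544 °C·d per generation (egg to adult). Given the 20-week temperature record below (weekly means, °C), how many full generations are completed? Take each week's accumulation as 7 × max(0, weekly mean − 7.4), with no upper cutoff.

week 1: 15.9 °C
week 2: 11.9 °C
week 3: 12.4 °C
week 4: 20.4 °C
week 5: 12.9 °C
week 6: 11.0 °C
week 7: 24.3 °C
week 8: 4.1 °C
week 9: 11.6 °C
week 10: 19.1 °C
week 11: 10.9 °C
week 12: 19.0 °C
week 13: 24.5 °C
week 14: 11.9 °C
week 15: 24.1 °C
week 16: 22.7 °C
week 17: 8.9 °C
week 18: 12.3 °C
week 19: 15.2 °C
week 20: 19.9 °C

2 generations

Weekly DD (7 × max(0, T̄ − 7.4)): 59.5, 31.5, 35.0, 91.0, 38.5, 25.2, 118.3, 0.0, 29.4, 81.9, 24.5, 81.2, 119.7, 31.5, 116.9, 107.1, 10.5, 34.3, 54.6, 87.5.
Season total = 1178.1 DD.
Complete generations = ⌊1178.1 / 544⌋ = 2.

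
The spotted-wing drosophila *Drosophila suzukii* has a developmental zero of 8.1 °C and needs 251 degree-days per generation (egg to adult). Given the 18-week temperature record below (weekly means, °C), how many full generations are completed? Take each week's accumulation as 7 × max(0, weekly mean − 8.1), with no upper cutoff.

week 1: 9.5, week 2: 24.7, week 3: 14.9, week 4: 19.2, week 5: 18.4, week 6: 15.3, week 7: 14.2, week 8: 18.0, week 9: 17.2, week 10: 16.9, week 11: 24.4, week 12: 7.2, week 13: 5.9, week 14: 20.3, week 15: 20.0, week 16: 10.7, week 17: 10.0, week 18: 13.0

3 generations

Weekly DD (7 × max(0, T̄ − 8.1)): 9.8, 116.2, 47.6, 77.7, 72.1, 50.4, 42.7, 69.3, 63.7, 61.6, 114.1, 0.0, 0.0, 85.4, 83.3, 18.2, 13.3, 34.3.
Season total = 959.7 DD.
Complete generations = ⌊959.7 / 251⌋ = 3.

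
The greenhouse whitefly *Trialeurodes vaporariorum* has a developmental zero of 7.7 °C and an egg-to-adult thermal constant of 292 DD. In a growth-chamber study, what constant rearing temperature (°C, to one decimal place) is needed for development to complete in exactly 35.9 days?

15.8 °C

Required daily accumulation = 292 / 35.9 = 8.134 DD/day.
T = T_base + 8.134 = 7.7 + 8.134 = 15.834 ≈ 15.8 °C.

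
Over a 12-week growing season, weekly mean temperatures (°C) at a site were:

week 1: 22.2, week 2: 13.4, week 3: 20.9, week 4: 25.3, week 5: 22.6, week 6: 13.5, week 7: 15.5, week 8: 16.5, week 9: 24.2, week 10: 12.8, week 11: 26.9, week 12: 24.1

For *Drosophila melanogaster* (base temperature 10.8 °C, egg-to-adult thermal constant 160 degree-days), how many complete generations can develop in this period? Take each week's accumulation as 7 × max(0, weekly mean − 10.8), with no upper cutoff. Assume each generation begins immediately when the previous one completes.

Weekly DD (7 × max(0, T̄ − 10.8)): 79.8, 18.2, 70.7, 101.5, 82.6, 18.9, 32.9, 39.9, 93.8, 14.0, 112.7, 93.1.
Season total = 758.1 DD.
Complete generations = ⌊758.1 / 160⌋ = 4.

4 generations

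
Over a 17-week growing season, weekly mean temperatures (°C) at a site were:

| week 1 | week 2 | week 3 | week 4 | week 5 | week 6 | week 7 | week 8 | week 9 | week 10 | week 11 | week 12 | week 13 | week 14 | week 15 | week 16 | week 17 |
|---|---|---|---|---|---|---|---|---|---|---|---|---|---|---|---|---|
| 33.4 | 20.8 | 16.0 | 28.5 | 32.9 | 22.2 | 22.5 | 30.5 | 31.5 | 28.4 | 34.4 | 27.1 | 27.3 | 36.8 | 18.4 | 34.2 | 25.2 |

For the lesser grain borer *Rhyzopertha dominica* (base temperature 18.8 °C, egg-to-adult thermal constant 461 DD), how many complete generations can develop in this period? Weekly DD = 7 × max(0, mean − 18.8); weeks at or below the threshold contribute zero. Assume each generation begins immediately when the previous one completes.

2 generations

Weekly DD (7 × max(0, T̄ − 18.8)): 102.2, 14.0, 0.0, 67.9, 98.7, 23.8, 25.9, 81.9, 88.9, 67.2, 109.2, 58.1, 59.5, 126.0, 0.0, 107.8, 44.8.
Season total = 1075.9 DD.
Complete generations = ⌊1075.9 / 461⌋ = 2.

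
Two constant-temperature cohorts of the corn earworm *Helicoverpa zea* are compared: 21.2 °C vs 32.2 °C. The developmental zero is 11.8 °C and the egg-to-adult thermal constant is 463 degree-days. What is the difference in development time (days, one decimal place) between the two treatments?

26.6 days

At 21.2 °C: 463 / (21.2 − 11.8) = 463 / 9.4 = 49.255 d.
At 32.2 °C: 463 / (32.2 − 11.8) = 463 / 20.4 = 22.696 d.
Difference = |49.255 − 22.696| = 26.559 ≈ 26.6 days.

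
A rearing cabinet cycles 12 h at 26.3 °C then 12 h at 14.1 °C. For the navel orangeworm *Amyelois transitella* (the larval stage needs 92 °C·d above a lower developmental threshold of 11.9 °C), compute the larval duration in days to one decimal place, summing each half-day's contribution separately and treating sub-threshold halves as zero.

Day half: max(0, 26.3 − 11.9) × 0.5 = 14.4 × 0.5 = 7.20 DD.
Night half: max(0, 14.1 − 11.9) × 0.5 = 2.2 × 0.5 = 1.10 DD.
Per 24 h: 8.30 DD/day.
Duration = 92 / 8.30 = 11.084 ≈ 11.1 days.

11.1 days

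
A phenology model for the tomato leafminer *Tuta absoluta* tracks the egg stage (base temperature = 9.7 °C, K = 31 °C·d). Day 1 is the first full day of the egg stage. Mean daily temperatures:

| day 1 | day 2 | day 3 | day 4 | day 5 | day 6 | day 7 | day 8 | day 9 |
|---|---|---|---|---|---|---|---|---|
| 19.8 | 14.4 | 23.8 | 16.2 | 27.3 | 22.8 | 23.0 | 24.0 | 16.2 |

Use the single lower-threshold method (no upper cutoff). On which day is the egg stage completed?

day 4

Daily DD above 9.7 °C: 10.1, 4.7, 14.1, 6.5, 17.6, 13.1, 13.3, 14.3, 6.5.
Cumulative: 10.1, 14.8, 28.9, 35.4, 53.0, 66.1, 79.4, 93.7, 100.2.
The total first reaches 31 DD on day 4.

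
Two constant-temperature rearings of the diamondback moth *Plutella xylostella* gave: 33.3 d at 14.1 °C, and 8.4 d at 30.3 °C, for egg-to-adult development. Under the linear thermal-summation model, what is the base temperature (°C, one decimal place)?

Under the model K = D·(T − T_b), so D₁·(T₁ − T_b) = D₂·(T₂ − T_b).
33.3·(14.1 − T_b) = 8.4·(30.3 − T_b)
T_b = (33.3·14.1 − 8.4·30.3) / (33.3 − 8.4) = 215.01 / 24.9 = 8.635 °C ≈ 8.6 °C.

8.6 °C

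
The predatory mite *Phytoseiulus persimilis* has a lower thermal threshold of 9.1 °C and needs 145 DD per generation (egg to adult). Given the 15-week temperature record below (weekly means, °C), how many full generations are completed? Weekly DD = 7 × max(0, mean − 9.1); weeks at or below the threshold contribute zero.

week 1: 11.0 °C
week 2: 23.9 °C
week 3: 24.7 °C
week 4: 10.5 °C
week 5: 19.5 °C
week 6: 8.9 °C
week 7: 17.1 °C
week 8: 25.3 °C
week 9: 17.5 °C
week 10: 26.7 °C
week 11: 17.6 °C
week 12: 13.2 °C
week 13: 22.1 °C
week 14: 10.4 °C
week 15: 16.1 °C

Weekly DD (7 × max(0, T̄ − 9.1)): 13.3, 103.6, 109.2, 9.8, 72.8, 0.0, 56.0, 113.4, 58.8, 123.2, 59.5, 28.7, 91.0, 9.1, 49.0.
Season total = 897.4 DD.
Complete generations = ⌊897.4 / 145⌋ = 6.

6 generations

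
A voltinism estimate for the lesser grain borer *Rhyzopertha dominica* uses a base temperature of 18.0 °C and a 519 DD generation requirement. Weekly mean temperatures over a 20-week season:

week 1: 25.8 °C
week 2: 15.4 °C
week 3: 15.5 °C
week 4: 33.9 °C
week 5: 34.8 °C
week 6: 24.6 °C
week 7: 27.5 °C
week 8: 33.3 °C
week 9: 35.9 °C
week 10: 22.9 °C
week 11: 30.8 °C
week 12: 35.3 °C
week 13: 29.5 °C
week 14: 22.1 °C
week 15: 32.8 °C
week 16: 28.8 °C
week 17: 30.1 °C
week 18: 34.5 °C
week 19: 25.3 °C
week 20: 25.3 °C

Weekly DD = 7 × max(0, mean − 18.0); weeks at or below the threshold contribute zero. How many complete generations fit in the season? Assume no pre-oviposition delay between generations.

Weekly DD (7 × max(0, T̄ − 18.0)): 54.6, 0.0, 0.0, 111.3, 117.6, 46.2, 66.5, 107.1, 125.3, 34.3, 89.6, 121.1, 80.5, 28.7, 103.6, 75.6, 84.7, 115.5, 51.1, 51.1.
Season total = 1464.4 DD.
Complete generations = ⌊1464.4 / 519⌋ = 2.

2 generations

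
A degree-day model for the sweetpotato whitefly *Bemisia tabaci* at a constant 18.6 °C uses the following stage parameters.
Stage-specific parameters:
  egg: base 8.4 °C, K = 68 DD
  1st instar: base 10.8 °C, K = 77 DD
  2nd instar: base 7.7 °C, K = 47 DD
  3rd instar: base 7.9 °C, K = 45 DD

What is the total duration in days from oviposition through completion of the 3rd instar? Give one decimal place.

egg: 68 / (18.6 − 8.4) = 68 / 10.2 = 6.667 d.
1st instar: 77 / (18.6 − 10.8) = 77 / 7.8 = 9.872 d.
2nd instar: 47 / (18.6 − 7.7) = 47 / 10.9 = 4.312 d.
3rd instar: 45 / (18.6 − 7.9) = 45 / 10.7 = 4.206 d.
Sum = 25.056 ≈ 25.1 days.

25.1 days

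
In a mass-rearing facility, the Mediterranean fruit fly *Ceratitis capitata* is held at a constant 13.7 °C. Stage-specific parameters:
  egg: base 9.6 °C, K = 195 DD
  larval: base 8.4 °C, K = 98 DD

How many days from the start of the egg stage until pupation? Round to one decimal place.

66.1 days

egg: 195 / (13.7 − 9.6) = 195 / 4.1 = 47.561 d.
larval: 98 / (13.7 − 8.4) = 98 / 5.3 = 18.491 d.
Sum = 66.052 ≈ 66.1 days.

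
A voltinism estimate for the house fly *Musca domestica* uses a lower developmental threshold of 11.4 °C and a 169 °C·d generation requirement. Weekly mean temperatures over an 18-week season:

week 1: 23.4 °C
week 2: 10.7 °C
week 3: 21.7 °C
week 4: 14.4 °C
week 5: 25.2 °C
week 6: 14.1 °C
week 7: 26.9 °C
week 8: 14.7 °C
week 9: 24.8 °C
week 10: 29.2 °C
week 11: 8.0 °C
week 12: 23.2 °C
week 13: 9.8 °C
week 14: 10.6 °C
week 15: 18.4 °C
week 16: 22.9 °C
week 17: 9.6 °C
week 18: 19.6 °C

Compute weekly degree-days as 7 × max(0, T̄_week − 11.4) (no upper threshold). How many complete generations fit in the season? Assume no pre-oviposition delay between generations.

Weekly DD (7 × max(0, T̄ − 11.4)): 84.0, 0.0, 72.1, 21.0, 96.6, 18.9, 108.5, 23.1, 93.8, 124.6, 0.0, 82.6, 0.0, 0.0, 49.0, 80.5, 0.0, 57.4.
Season total = 912.1 DD.
Complete generations = ⌊912.1 / 169⌋ = 5.

5 generations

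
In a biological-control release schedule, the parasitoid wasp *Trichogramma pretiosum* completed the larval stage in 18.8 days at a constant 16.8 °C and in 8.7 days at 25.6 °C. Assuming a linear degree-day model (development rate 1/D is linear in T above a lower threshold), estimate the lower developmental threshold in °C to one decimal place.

9.2 °C

Under the model K = D·(T − T_b), so D₁·(T₁ − T_b) = D₂·(T₂ − T_b).
18.8·(16.8 − T_b) = 8.7·(25.6 − T_b)
T_b = (18.8·16.8 − 8.7·25.6) / (18.8 − 8.7) = 93.12 / 10.1 = 9.220 °C ≈ 9.2 °C.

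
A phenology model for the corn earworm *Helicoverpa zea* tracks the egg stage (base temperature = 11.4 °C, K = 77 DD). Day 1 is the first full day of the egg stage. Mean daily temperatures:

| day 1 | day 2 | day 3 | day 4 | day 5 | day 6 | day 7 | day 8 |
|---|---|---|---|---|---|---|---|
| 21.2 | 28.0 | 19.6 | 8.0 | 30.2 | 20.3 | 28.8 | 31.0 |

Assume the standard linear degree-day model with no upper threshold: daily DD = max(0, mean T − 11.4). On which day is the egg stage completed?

Daily DD above 11.4 °C: 9.8, 16.6, 8.2, 0.0, 18.8, 8.9, 17.4, 19.6.
Cumulative: 9.8, 26.4, 34.6, 34.6, 53.4, 62.3, 79.7, 99.3.
The total first reaches 77 DD on day 7.

day 7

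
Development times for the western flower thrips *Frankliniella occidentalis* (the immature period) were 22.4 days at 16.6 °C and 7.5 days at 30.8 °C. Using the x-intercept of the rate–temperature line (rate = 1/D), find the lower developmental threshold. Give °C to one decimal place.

9.5 °C

Linear rate model ⇒ the product D·(T − T_b) is constant across temperatures.
22.4·(16.6 − T_b) = 7.5·(30.8 − T_b)
T_b = (22.4·16.6 − 7.5·30.8) / (22.4 − 7.5) = 140.84 / 14.9 = 9.452 °C ≈ 9.5 °C.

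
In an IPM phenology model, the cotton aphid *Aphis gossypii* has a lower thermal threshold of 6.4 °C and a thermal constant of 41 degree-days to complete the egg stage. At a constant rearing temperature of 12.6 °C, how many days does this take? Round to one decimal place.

Daily accumulation = 12.6 − 6.4 = 6.2 DD/day.
Duration = 41 / 6.2 = 6.613 ≈ 6.6 days.

6.6 days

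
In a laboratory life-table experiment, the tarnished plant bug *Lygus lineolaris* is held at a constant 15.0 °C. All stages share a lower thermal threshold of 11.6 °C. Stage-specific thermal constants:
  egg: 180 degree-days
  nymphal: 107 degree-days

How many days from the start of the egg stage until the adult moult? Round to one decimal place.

Daily accumulation at 15.0 °C = 15.0 − 11.6 = 3.4 DD/day.
Total K = 180 + 107 = 287 DD.
Total duration = 287 / 3.4 = 84.412 ≈ 84.4 days.

84.4 days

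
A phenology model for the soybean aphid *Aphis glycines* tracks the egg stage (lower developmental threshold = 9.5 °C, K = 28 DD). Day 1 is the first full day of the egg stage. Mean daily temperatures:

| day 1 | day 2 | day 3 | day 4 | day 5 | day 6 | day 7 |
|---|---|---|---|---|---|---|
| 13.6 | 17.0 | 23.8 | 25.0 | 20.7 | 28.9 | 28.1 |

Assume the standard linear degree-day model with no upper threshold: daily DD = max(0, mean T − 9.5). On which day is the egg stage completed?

Daily DD above 9.5 °C: 4.1, 7.5, 14.3, 15.5, 11.2, 19.4, 18.6.
Cumulative: 4.1, 11.6, 25.9, 41.4, 52.6, 72.0, 90.6.
The total first reaches 28 DD on day 4.

day 4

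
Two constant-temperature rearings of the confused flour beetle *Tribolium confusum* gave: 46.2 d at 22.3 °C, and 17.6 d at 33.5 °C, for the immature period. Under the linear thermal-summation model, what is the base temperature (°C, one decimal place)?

Equal thermal constants: D₁(T₁ − T_b) = D₂(T₂ − T_b).
46.2·(22.3 − T_b) = 17.6·(33.5 − T_b)
T_b = (46.2·22.3 − 17.6·33.5) / (46.2 − 17.6) = 440.66 / 28.6 = 15.408 °C ≈ 15.4 °C.

15.4 °C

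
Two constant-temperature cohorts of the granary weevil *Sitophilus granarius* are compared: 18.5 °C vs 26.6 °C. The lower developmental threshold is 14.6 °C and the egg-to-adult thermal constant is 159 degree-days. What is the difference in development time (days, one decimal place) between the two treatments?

At 18.5 °C: 159 / (18.5 − 14.6) = 159 / 3.9 = 40.769 d.
At 26.6 °C: 159 / (26.6 − 14.6) = 159 / 12.0 = 13.250 d.
Difference = |40.769 − 13.250| = 27.519 ≈ 27.5 days.

27.5 days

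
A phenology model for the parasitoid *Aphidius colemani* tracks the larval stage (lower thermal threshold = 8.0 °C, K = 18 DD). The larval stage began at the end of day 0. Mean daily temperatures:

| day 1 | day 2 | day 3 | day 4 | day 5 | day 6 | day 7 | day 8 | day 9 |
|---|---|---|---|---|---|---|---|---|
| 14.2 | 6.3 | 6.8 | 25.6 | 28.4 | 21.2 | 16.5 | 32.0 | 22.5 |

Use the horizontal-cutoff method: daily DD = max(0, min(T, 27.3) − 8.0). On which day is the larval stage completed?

day 4

Daily DD above 8.0 °C (capped at 19.3): 6.2, 0.0, 0.0, 17.6, 19.3, 13.2, 8.5, 19.3, 14.5.
Cumulative: 6.2, 6.2, 6.2, 23.8, 43.1, 56.3, 64.8, 84.1, 98.6.
The total first reaches 18 DD on day 4.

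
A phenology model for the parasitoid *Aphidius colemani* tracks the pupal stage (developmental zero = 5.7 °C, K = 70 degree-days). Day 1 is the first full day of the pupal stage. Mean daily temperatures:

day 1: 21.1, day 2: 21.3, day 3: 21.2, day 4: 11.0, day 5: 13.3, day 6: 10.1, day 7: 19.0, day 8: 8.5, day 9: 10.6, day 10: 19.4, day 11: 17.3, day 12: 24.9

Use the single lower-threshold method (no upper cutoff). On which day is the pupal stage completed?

day 7

Daily DD above 5.7 °C: 15.4, 15.6, 15.5, 5.3, 7.6, 4.4, 13.3, 2.8, 4.9, 13.7, 11.6, 19.2.
Cumulative: 15.4, 31.0, 46.5, 51.8, 59.4, 63.8, 77.1, 79.9, 84.8, 98.5, 110.1, 129.3.
The total first reaches 70 DD on day 7.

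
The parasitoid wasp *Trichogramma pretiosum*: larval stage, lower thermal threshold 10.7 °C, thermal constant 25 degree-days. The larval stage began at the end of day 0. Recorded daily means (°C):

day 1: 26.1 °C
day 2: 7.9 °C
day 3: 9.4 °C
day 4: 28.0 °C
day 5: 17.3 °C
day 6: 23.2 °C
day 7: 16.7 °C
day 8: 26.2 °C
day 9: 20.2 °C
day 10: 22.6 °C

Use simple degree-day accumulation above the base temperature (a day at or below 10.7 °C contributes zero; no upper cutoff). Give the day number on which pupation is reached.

Daily DD above 10.7 °C: 15.4, 0.0, 0.0, 17.3, 6.6, 12.5, 6.0, 15.5, 9.5, 11.9.
Cumulative: 15.4, 15.4, 15.4, 32.7, 39.3, 51.8, 57.8, 73.3, 82.8, 94.7.
The total first reaches 25 DD on day 4.

day 4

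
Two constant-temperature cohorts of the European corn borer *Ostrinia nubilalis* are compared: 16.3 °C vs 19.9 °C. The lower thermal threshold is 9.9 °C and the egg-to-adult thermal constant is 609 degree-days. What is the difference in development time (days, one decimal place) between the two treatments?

At 16.3 °C: 609 / (16.3 − 9.9) = 609 / 6.4 = 95.156 d.
At 19.9 °C: 609 / (19.9 − 9.9) = 609 / 10.0 = 60.900 d.
Difference = |95.156 − 60.900| = 34.256 ≈ 34.3 days.

34.3 days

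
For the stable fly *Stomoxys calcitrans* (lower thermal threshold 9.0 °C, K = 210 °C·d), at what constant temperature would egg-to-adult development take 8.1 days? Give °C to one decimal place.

Required daily accumulation = 210 / 8.1 = 25.926 DD/day.
T = T_base + 25.926 = 9.0 + 25.926 = 34.926 ≈ 34.9 °C.

34.9 °C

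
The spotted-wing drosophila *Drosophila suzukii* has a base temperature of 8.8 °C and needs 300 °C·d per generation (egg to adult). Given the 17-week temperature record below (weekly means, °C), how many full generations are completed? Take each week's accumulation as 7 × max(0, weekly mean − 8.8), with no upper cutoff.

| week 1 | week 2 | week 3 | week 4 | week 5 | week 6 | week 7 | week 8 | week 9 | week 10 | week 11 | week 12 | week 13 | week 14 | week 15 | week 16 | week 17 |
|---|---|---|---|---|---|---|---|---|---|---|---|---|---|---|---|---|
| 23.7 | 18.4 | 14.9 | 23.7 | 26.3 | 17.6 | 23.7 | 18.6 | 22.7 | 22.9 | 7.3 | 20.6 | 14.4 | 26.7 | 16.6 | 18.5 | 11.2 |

Weekly DD (7 × max(0, T̄ − 8.8)): 104.3, 67.2, 42.7, 104.3, 122.5, 61.6, 104.3, 68.6, 97.3, 98.7, 0.0, 82.6, 39.2, 125.3, 54.6, 67.9, 16.8.
Season total = 1257.9 DD.
Complete generations = ⌊1257.9 / 300⌋ = 4.

4 generations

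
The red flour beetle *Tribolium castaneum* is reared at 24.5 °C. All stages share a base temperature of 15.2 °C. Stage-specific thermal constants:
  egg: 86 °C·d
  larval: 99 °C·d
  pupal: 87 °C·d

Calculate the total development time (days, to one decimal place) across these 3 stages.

Daily accumulation at 24.5 °C = 24.5 − 15.2 = 9.3 DD/day.
Total K = 86 + 99 + 87 = 272 DD.
Total duration = 272 / 9.3 = 29.247 ≈ 29.2 days.

29.2 days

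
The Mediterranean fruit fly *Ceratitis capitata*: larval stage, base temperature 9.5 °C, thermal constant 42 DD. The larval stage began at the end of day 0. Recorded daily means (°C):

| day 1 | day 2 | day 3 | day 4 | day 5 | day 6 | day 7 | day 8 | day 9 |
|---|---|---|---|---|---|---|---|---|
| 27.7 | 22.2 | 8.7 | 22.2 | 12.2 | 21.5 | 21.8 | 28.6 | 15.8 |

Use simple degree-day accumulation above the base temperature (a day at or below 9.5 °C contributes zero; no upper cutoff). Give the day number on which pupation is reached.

Daily DD above 9.5 °C: 18.2, 12.7, 0.0, 12.7, 2.7, 12.0, 12.3, 19.1, 6.3.
Cumulative: 18.2, 30.9, 30.9, 43.6, 46.3, 58.3, 70.6, 89.7, 96.0.
The total first reaches 42 DD on day 4.

day 4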